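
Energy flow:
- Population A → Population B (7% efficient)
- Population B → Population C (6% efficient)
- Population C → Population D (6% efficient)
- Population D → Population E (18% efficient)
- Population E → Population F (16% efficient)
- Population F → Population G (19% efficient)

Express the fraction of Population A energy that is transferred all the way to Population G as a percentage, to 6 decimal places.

0.000138%

Product of link efficiencies: 0.07 × 0.06 × 0.06 × 0.18 × 0.16 × 0.19 = 0.000001378944
As a percentage: 0.000001378944 × 100 = 0.000138%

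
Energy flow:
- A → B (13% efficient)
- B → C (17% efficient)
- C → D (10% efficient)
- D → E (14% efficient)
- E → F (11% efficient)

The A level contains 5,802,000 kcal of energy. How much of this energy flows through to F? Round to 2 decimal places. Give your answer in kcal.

B: 5802000 × 0.13 = 754260 kcal
C: 754260 × 0.17 = 128224.2 kcal
D: 128224.2 × 0.1 = 12822.42 kcal
E: 12822.42 × 0.14 = 1795.1388 kcal
F: 1795.1388 × 0.11 = 197.465268 kcal

197.47 kcal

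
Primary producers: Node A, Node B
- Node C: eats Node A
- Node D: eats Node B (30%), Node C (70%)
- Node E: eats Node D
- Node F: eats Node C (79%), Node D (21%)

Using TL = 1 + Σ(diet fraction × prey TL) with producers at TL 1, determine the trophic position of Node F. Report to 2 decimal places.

Node C: 1 + 1 = 2
Node D: 1 + (0.3×1 + 0.7×2) = 2.7
Node E: 1 + 2.7 = 3.7
Node F: 1 + (0.79×2 + 0.21×2.7) = 3.147

3.15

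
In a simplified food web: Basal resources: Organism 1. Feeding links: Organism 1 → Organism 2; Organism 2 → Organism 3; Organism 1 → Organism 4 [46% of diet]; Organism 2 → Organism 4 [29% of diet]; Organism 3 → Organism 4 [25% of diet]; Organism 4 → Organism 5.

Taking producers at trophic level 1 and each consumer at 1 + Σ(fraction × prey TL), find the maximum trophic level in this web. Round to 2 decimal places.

Organism 2: 1 + 1 = 2
Organism 3: 1 + 2 = 3
Organism 4: 1 + (0.46×1 + 0.29×2 + 0.25×3) = 2.79
Organism 5: 1 + 2.79 = 3.79

3.79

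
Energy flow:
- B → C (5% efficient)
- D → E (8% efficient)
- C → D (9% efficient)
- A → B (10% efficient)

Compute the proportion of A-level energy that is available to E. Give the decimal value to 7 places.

0.0000360

Product of link efficiencies: 0.1 × 0.05 × 0.09 × 0.08 = 0.000036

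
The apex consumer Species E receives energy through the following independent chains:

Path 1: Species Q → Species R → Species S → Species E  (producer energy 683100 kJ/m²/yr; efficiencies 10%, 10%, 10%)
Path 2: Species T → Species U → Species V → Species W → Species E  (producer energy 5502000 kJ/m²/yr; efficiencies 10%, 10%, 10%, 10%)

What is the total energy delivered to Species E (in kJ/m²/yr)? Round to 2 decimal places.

1233.30 kJ/m²/yr

Path 1: 683100 × 0.1 × 0.1 × 0.1 = 683.1 kJ/m²/yr
Path 2: 5502000 × 0.1 × 0.1 × 0.1 × 0.1 = 550.2 kJ/m²/yr
Total at Species E: 683.1 + 550.2 = 1233.3 kJ/m²/yr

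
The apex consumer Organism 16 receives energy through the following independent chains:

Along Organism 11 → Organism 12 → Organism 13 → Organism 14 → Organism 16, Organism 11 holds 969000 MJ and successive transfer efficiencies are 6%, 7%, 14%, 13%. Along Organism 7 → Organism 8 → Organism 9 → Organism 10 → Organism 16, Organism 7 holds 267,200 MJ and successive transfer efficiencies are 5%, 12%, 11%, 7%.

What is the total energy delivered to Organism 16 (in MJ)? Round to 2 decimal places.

86.42 MJ

Via Organism 11: 969000 × 0.06 × 0.07 × 0.14 × 0.13 = 74.07036 MJ
Via Organism 7: 267200 × 0.05 × 0.12 × 0.11 × 0.07 = 12.34464 MJ
Total at Organism 16: 74.07036 + 12.34464 = 86.415 MJ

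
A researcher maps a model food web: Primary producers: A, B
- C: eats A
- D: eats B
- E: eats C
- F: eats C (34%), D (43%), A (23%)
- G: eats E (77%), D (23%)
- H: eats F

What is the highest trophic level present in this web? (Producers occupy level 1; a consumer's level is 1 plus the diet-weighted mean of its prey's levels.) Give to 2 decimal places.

C: 1 + 1 = 2
D: 1 + 1 = 2
E: 1 + 2 = 3
F: 1 + (0.34×2 + 0.43×2 + 0.23×1) = 2.77
G: 1 + (0.77×3 + 0.23×2) = 3.77
H: 1 + 2.77 = 3.77

3.77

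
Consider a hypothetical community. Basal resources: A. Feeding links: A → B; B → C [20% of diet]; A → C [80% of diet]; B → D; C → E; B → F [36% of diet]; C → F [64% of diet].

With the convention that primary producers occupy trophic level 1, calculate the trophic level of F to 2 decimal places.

B: 1 + 1 = 2
C: 1 + (0.2×2 + 0.8×1) = 2.2
D: 1 + 2 = 3
E: 1 + 2.2 = 3.2
F: 1 + (0.36×2 + 0.64×2.2) = 3.128

3.13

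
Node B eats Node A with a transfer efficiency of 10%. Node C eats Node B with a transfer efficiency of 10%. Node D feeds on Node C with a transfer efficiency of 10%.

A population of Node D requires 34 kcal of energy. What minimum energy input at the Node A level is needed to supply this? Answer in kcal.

34000 kcal

Cumulative transfer efficiency: 0.1 × 0.1 × 0.1 = 0.001
Node A energy = 34 / 0.001 = 34000 kcal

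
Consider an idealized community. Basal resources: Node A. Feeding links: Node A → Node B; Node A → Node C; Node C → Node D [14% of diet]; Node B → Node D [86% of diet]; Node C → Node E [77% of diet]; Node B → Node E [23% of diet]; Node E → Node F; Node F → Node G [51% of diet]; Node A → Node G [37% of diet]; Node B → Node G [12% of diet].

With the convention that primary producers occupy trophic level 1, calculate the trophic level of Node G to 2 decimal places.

3.65

Node B: 1 + 1 = 2
Node C: 1 + 1 = 2
Node D: 1 + (0.14×2 + 0.86×2) = 3
Node E: 1 + (0.77×2 + 0.23×2) = 3
Node F: 1 + 3 = 4
Node G: 1 + (0.51×4 + 0.37×1 + 0.12×2) = 3.65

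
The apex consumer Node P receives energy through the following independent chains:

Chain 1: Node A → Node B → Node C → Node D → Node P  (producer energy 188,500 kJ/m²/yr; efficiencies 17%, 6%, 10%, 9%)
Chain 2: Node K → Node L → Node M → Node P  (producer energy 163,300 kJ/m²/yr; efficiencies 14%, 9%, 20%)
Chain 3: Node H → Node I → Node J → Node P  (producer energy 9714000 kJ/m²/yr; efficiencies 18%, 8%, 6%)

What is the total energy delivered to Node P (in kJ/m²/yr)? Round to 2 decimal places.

Chain 1: 188500 × 0.17 × 0.06 × 0.1 × 0.09 = 17.3043 kJ/m²/yr
Chain 2: 163300 × 0.14 × 0.09 × 0.2 = 411.516 kJ/m²/yr
Chain 3: 9714000 × 0.18 × 0.08 × 0.06 = 8392.896 kJ/m²/yr
Total at Node P: 17.3043 + 411.516 + 8392.896 = 8821.7163 kJ/m²/yr

8821.72 kJ/m²/yr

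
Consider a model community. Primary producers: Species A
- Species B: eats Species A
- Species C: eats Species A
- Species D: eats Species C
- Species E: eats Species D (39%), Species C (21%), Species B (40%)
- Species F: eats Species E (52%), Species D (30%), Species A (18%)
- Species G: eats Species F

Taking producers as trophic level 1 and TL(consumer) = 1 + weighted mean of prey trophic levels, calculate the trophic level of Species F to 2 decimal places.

Species B: 1 + 1 = 2
Species C: 1 + 1 = 2
Species D: 1 + 2 = 3
Species E: 1 + (0.39×3 + 0.21×2 + 0.4×2) = 3.39
Species F: 1 + (0.52×3.39 + 0.3×3 + 0.18×1) = 3.8428
Species G: 1 + 3.8428 = 4.8428

3.84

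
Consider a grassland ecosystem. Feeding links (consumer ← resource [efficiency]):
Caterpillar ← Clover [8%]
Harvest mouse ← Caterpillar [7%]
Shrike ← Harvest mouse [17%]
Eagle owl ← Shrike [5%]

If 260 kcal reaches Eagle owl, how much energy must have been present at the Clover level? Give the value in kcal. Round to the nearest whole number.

5462185 kcal

Cumulative transfer efficiency: 0.08 × 0.07 × 0.17 × 0.05 = 0.0000476
Clover energy = 260 / 0.0000476 = 5462185 kcal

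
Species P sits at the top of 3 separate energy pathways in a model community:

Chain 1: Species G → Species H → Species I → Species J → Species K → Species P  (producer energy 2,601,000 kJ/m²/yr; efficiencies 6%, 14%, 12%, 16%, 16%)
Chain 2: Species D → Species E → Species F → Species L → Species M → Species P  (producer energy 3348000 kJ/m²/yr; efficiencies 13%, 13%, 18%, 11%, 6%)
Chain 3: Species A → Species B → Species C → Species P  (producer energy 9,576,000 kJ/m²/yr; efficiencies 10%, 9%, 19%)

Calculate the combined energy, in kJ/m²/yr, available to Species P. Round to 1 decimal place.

Chain 1: 2601000 × 0.06 × 0.14 × 0.12 × 0.16 × 0.16 = 67.1182848 kJ/m²/yr
Chain 2: 3348000 × 0.13 × 0.13 × 0.18 × 0.11 × 0.06 = 67.2184656 kJ/m²/yr
Chain 3: 9576000 × 0.1 × 0.09 × 0.19 = 16374.96 kJ/m²/yr
Total at Species P: 67.1182848 + 67.2184656 + 16374.96 = 16509.2967504 kJ/m²/yr

16509.3 kJ/m²/yr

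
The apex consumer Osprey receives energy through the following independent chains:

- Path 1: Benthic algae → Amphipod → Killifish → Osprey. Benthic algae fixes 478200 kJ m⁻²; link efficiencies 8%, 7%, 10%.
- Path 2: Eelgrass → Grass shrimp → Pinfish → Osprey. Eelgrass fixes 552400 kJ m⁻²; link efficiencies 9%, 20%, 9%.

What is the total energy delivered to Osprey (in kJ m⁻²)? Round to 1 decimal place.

1162.7 kJ m⁻²

Path 1: 478200 × 0.08 × 0.07 × 0.1 = 267.792 kJ m⁻²
Path 2: 552400 × 0.09 × 0.2 × 0.09 = 894.888 kJ m⁻²
Total at Osprey: 267.792 + 894.888 = 1162.68 kJ m⁻²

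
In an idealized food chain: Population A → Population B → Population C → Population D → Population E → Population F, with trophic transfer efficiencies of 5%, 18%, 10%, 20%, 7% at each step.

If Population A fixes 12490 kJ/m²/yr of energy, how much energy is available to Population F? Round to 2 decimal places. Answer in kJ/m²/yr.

0.16 kJ/m²/yr

Population B: 12490 × 0.05 = 624.5 kJ/m²/yr
Population C: 624.5 × 0.18 = 112.41 kJ/m²/yr
Population D: 112.41 × 0.1 = 11.241 kJ/m²/yr
Population E: 11.241 × 0.2 = 2.2482 kJ/m²/yr
Population F: 2.2482 × 0.07 = 0.157374 kJ/m²/yr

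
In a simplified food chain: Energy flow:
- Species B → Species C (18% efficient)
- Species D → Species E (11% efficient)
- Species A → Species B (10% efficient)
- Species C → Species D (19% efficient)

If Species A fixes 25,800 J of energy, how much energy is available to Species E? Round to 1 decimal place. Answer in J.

9.7 J

Species B: 25800 × 0.1 = 2580 J
Species C: 2580 × 0.18 = 464.4 J
Species D: 464.4 × 0.19 = 88.236 J
Species E: 88.236 × 0.11 = 9.70596 J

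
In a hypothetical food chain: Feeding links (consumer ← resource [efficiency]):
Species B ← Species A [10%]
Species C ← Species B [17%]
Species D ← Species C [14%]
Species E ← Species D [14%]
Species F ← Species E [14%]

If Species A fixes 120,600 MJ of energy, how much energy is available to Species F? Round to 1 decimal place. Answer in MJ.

Species B: 120600 × 0.1 = 12060 MJ
Species C: 12060 × 0.17 = 2050.2 MJ
Species D: 2050.2 × 0.14 = 287.028 MJ
Species E: 287.028 × 0.14 = 40.18392 MJ
Species F: 40.18392 × 0.14 = 5.6257488 MJ

5.6 MJ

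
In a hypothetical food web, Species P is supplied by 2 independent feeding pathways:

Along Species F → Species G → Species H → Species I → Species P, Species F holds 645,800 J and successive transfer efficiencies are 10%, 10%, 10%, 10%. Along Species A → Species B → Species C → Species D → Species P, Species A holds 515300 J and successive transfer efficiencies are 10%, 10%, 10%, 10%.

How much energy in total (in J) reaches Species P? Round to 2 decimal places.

116.11 J

Via Species F: 645800 × 0.1 × 0.1 × 0.1 × 0.1 = 64.58 J
Via Species A: 515300 × 0.1 × 0.1 × 0.1 × 0.1 = 51.53 J
Total at Species P: 64.58 + 51.53 = 116.11 J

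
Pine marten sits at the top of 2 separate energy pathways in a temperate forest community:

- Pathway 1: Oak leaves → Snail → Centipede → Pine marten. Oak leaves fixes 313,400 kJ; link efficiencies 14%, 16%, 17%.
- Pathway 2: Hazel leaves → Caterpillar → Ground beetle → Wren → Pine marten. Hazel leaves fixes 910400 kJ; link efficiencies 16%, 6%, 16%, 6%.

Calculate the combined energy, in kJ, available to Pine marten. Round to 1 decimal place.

Pathway 1: 313400 × 0.14 × 0.16 × 0.17 = 1193.4272 kJ
Pathway 2: 910400 × 0.16 × 0.06 × 0.16 × 0.06 = 83.902464 kJ
Total at Pine marten: 1193.4272 + 83.902464 = 1277.329664 kJ

1277.3 kJ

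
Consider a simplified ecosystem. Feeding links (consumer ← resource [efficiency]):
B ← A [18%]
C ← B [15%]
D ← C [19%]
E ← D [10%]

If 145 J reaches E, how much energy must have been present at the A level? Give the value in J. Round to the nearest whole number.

282651 J

Cumulative transfer efficiency: 0.18 × 0.15 × 0.19 × 0.1 = 0.000513
A energy = 145 / 0.000513 = 282651 J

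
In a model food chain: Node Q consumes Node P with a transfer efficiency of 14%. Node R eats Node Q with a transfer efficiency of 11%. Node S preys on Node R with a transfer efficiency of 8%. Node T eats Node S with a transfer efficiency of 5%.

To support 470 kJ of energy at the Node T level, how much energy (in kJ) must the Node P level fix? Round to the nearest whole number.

7629870 kJ

Cumulative transfer efficiency: 0.14 × 0.11 × 0.08 × 0.05 = 0.0000616
Node P energy = 470 / 0.0000616 = 7629870 kJ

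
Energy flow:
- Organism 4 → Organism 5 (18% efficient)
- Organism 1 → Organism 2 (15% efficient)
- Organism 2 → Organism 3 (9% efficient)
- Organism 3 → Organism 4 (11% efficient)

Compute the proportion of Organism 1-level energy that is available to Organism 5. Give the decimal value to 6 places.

Product of link efficiencies: 0.15 × 0.09 × 0.11 × 0.18 = 0.0002673

0.000267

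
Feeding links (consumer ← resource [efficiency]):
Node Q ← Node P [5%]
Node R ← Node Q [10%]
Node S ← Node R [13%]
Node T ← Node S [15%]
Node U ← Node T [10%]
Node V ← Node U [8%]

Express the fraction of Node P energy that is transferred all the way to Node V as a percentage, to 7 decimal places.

Product of link efficiencies: 0.05 × 0.1 × 0.13 × 0.15 × 0.1 × 0.08 = 0.00000078
As a percentage: 0.00000078 × 100 = 0.0000780%

0.0000780%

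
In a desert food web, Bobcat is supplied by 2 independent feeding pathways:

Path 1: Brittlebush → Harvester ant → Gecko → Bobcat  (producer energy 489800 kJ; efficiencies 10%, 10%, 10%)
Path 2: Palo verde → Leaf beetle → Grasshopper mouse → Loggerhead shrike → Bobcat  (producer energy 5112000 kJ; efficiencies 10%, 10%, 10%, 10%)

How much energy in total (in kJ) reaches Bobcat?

1001 kJ

Path 1: 489800 × 0.1 × 0.1 × 0.1 = 489.8 kJ
Path 2: 5112000 × 0.1 × 0.1 × 0.1 × 0.1 = 511.2 kJ
Total at Bobcat: 489.8 + 511.2 = 1001 kJ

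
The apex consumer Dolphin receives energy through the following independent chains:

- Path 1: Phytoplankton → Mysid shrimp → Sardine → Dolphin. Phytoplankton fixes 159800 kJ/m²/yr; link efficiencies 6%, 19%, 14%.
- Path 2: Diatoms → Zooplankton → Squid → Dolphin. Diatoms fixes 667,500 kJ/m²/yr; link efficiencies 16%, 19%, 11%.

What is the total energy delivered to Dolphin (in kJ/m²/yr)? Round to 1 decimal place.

Path 1: 159800 × 0.06 × 0.19 × 0.14 = 255.0408 kJ/m²/yr
Path 2: 667500 × 0.16 × 0.19 × 0.11 = 2232.12 kJ/m²/yr
Total at Dolphin: 255.0408 + 2232.12 = 2487.1608 kJ/m²/yr

2487.2 kJ/m²/yr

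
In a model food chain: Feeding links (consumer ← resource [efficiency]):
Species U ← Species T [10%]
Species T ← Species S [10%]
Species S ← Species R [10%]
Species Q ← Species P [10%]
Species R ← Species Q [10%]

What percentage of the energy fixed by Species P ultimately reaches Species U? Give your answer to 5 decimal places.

0.00100%

Product of link efficiencies: 0.1 × 0.1 × 0.1 × 0.1 × 0.1 = 0.00001
As a percentage: 0.00001 × 100 = 0.00100%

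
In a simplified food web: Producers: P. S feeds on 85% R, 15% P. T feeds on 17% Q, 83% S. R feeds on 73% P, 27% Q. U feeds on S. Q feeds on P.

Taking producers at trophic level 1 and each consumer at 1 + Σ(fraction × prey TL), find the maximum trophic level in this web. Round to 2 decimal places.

Q: 1 + 1 = 2
R: 1 + (0.73×1 + 0.27×2) = 2.27
S: 1 + (0.85×2.27 + 0.15×1) = 3.0795
T: 1 + (0.17×2 + 0.83×3.0795) = 3.895985
U: 1 + 3.0795 = 4.0795

4.08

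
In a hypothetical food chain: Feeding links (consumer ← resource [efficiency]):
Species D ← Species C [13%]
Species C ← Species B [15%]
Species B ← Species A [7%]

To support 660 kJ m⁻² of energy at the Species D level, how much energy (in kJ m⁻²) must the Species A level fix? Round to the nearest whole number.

483516 kJ m⁻²

Cumulative transfer efficiency: 0.07 × 0.15 × 0.13 = 0.001365
Species A energy = 660 / 0.001365 = 483516 kJ m⁻²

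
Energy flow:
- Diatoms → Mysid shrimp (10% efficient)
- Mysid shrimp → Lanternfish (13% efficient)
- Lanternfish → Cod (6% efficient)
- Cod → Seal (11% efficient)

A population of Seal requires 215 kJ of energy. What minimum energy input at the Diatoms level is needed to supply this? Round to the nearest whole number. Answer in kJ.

Cumulative transfer efficiency: 0.1 × 0.13 × 0.06 × 0.11 = 0.0000858
Diatoms energy = 215 / 0.0000858 = 2505828 kJ

2505828 kJ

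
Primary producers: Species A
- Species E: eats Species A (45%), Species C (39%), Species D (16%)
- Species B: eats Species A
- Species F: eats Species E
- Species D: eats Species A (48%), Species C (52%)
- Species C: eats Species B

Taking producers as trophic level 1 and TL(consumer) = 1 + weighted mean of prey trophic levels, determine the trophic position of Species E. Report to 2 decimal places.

Species B: 1 + 1 = 2
Species C: 1 + 2 = 3
Species D: 1 + (0.48×1 + 0.52×3) = 3.04
Species E: 1 + (0.45×1 + 0.39×3 + 0.16×3.04) = 3.1064
Species F: 1 + 3.1064 = 4.1064

3.11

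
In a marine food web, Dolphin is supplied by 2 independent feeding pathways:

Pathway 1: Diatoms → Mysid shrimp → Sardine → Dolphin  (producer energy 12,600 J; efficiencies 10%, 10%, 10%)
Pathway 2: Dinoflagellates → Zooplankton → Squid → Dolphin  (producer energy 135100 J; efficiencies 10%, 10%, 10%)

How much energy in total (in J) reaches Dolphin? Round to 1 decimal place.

147.7 J

Pathway 1: 12600 × 0.1 × 0.1 × 0.1 = 12.6 J
Pathway 2: 135100 × 0.1 × 0.1 × 0.1 = 135.1 J
Total at Dolphin: 12.6 + 135.1 = 147.7 J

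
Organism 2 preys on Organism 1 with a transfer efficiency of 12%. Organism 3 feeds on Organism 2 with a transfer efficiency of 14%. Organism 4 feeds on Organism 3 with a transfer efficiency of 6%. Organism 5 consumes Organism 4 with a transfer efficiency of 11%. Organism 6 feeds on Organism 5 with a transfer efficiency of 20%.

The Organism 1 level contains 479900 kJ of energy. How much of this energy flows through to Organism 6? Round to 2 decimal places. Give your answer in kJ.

Organism 2: 479900 × 0.12 = 57588 kJ
Organism 3: 57588 × 0.14 = 8062.32 kJ
Organism 4: 8062.32 × 0.06 = 483.7392 kJ
Organism 5: 483.7392 × 0.11 = 53.211312 kJ
Organism 6: 53.211312 × 0.2 = 10.6422624 kJ

10.64 kJ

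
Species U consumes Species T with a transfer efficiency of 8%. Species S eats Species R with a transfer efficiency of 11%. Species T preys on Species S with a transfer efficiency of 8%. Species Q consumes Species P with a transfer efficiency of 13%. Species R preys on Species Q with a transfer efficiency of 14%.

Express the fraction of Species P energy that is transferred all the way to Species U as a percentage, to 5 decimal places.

0.00128%

Product of link efficiencies: 0.13 × 0.14 × 0.11 × 0.08 × 0.08 = 0.0000128128
As a percentage: 0.0000128128 × 100 = 0.00128%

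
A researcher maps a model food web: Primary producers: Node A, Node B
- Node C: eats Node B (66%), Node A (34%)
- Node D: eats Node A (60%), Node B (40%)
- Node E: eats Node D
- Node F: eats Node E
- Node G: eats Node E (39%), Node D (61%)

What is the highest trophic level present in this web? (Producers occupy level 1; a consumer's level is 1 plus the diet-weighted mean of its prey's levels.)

4

Node C: 1 + (0.66×1 + 0.34×1) = 2
Node D: 1 + (0.6×1 + 0.4×1) = 2
Node E: 1 + 2 = 3
Node F: 1 + 3 = 4
Node G: 1 + (0.39×3 + 0.61×2) = 3.39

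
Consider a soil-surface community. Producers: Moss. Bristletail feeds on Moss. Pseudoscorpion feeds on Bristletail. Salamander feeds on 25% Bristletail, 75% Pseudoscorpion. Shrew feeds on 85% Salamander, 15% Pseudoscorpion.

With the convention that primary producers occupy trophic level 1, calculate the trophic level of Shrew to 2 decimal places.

4.64

Bristletail: 1 + 1 = 2
Pseudoscorpion: 1 + 2 = 3
Salamander: 1 + (0.25×2 + 0.75×3) = 3.75
Shrew: 1 + (0.85×3.75 + 0.15×3) = 4.6375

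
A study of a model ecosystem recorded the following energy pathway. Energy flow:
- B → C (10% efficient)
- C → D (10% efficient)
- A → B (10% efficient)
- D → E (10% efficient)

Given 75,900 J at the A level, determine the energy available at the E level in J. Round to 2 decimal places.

7.59 J

B: 75900 × 0.1 = 7590 J
C: 7590 × 0.1 = 759 J
D: 759 × 0.1 = 75.9 J
E: 75.9 × 0.1 = 7.59 J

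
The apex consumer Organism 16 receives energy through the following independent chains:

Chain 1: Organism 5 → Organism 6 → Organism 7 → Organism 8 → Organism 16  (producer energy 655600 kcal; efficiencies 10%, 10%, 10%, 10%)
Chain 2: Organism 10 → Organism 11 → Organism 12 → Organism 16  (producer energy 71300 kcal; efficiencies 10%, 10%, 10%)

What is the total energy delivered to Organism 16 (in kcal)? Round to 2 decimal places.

Chain 1: 655600 × 0.1 × 0.1 × 0.1 × 0.1 = 65.56 kcal
Chain 2: 71300 × 0.1 × 0.1 × 0.1 = 71.3 kcal
Total at Organism 16: 65.56 + 71.3 = 136.86 kcal

136.86 kcal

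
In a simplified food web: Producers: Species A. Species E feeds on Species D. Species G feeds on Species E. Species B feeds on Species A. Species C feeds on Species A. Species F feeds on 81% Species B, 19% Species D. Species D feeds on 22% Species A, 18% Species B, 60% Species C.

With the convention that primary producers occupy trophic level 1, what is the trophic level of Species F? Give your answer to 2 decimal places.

3.15

Species B: 1 + 1 = 2
Species C: 1 + 1 = 2
Species D: 1 + (0.22×1 + 0.18×2 + 0.6×2) = 2.78
Species E: 1 + 2.78 = 3.78
Species F: 1 + (0.81×2 + 0.19×2.78) = 3.1482
Species G: 1 + 3.78 = 4.78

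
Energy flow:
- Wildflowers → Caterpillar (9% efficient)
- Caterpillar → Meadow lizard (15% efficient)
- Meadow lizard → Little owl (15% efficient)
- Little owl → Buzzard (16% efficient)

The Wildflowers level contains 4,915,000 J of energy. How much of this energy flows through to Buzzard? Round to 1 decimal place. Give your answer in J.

Caterpillar: 4915000 × 0.09 = 442350 J
Meadow lizard: 442350 × 0.15 = 66352.5 J
Little owl: 66352.5 × 0.15 = 9952.875 J
Buzzard: 9952.875 × 0.16 = 1592.46 J

1592.5 J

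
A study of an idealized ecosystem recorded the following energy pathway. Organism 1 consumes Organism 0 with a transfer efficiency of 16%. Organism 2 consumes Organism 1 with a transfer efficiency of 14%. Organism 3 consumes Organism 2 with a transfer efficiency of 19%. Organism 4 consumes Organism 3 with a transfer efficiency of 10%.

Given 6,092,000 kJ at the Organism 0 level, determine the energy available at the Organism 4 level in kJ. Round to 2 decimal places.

Organism 1: 6092000 × 0.16 = 974720 kJ
Organism 2: 974720 × 0.14 = 136460.8 kJ
Organism 3: 136460.8 × 0.19 = 25927.552 kJ
Organism 4: 25927.552 × 0.1 = 2592.7552 kJ

2592.76 kJ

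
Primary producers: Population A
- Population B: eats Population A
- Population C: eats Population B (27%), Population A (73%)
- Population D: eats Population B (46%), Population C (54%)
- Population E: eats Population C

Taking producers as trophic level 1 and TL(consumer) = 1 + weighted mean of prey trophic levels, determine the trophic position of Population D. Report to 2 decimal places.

3.15

Population B: 1 + 1 = 2
Population C: 1 + (0.27×2 + 0.73×1) = 2.27
Population D: 1 + (0.46×2 + 0.54×2.27) = 3.1458
Population E: 1 + 2.27 = 3.27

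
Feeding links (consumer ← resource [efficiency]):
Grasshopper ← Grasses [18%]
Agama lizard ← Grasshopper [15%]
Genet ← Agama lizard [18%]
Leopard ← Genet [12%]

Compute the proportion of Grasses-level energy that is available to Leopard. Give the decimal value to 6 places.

0.000583

Product of link efficiencies: 0.18 × 0.15 × 0.18 × 0.12 = 0.0005832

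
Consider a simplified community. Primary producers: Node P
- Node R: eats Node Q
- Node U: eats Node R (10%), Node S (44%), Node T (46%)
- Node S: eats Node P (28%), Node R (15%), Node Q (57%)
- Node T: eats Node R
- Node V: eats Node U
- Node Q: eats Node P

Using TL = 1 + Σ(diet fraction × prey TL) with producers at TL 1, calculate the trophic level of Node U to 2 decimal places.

4.40

Node Q: 1 + 1 = 2
Node R: 1 + 2 = 3
Node S: 1 + (0.28×1 + 0.15×3 + 0.57×2) = 2.87
Node T: 1 + 3 = 4
Node U: 1 + (0.1×3 + 0.44×2.87 + 0.46×4) = 4.4028
Node V: 1 + 4.4028 = 5.4028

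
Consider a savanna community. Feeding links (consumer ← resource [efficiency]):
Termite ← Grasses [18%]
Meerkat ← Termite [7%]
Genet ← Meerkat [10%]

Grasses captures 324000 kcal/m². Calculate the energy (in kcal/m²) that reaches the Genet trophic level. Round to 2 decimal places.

Termite: 324000 × 0.18 = 58320 kcal/m²
Meerkat: 58320 × 0.07 = 4082.4 kcal/m²
Genet: 4082.4 × 0.1 = 408.24 kcal/m²

408.24 kcal/m²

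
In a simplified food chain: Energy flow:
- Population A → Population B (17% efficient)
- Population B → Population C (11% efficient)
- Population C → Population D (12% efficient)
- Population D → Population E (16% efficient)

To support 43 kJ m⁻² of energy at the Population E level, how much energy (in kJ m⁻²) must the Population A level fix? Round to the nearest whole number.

Cumulative transfer efficiency: 0.17 × 0.11 × 0.12 × 0.16 = 0.00035904
Population A energy = 43 / 0.00035904 = 119764 kJ m⁻²

119764 kJ m⁻²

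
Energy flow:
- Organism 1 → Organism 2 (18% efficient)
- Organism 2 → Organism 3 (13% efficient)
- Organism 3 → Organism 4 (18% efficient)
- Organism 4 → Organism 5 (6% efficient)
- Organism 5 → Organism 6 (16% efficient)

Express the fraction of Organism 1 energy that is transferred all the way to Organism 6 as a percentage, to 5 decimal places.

Product of link efficiencies: 0.18 × 0.13 × 0.18 × 0.06 × 0.16 = 0.0000404352
As a percentage: 0.0000404352 × 100 = 0.00404%

0.00404%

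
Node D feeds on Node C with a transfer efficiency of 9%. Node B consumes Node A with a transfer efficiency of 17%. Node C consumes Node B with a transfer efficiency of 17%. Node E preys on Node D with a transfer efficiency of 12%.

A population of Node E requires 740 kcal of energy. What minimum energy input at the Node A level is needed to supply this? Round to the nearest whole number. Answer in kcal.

Cumulative transfer efficiency: 0.17 × 0.17 × 0.09 × 0.12 = 0.00031212
Node A energy = 740 / 0.00031212 = 2370883 kcal

2370883 kcal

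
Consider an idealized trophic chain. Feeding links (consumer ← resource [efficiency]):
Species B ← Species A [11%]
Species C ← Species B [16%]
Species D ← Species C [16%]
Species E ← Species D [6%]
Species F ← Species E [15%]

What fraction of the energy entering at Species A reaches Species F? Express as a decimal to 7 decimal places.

Product of link efficiencies: 0.11 × 0.16 × 0.16 × 0.06 × 0.15 = 0.000025344

0.0000253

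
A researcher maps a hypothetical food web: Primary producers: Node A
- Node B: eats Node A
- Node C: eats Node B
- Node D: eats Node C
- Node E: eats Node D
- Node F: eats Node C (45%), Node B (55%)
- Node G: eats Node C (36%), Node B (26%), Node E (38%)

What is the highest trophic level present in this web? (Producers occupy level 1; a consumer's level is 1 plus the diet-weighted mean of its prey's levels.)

Node B: 1 + 1 = 2
Node C: 1 + 2 = 3
Node D: 1 + 3 = 4
Node E: 1 + 4 = 5
Node F: 1 + (0.45×3 + 0.55×2) = 3.45
Node G: 1 + (0.36×3 + 0.26×2 + 0.38×5) = 4.5

5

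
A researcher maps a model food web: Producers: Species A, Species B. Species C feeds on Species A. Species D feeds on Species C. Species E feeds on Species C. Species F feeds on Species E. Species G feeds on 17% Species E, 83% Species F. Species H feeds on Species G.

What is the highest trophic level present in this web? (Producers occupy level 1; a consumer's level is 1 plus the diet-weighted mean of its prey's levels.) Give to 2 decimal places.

5.83

Species C: 1 + 1 = 2
Species D: 1 + 2 = 3
Species E: 1 + 2 = 3
Species F: 1 + 3 = 4
Species G: 1 + (0.17×3 + 0.83×4) = 4.83
Species H: 1 + 4.83 = 5.83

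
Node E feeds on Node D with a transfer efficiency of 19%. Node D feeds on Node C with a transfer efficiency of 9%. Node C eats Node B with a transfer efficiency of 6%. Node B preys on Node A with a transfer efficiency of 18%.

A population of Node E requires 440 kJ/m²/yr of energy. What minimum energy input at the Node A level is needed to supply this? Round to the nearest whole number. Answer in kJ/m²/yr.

2382499 kJ/m²/yr

Cumulative transfer efficiency: 0.18 × 0.06 × 0.09 × 0.19 = 0.00018468
Node A energy = 440 / 0.00018468 = 2382499 kJ/m²/yr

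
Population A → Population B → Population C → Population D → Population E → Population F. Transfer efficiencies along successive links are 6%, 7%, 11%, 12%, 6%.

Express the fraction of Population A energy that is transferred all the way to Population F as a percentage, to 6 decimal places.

Product of link efficiencies: 0.06 × 0.07 × 0.11 × 0.12 × 0.06 = 0.0000033264
As a percentage: 0.0000033264 × 100 = 0.000333%

0.000333%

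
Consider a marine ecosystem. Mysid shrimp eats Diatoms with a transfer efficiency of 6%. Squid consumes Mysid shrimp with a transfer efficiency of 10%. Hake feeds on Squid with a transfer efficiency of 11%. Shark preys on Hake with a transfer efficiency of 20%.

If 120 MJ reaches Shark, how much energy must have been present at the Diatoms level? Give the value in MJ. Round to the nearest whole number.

Cumulative transfer efficiency: 0.06 × 0.1 × 0.11 × 0.2 = 0.000132
Diatoms energy = 120 / 0.000132 = 909091 MJ

909091 MJ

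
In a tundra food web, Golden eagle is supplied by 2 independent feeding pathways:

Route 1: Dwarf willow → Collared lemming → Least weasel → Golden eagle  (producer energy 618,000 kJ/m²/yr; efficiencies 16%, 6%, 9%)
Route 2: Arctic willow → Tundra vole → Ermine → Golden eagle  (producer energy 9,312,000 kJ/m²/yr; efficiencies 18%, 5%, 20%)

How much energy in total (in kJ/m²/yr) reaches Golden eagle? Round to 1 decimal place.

17295.6 kJ/m²/yr

Route 1: 618000 × 0.16 × 0.06 × 0.09 = 533.952 kJ/m²/yr
Route 2: 9312000 × 0.18 × 0.05 × 0.2 = 16761.6 kJ/m²/yr
Total at Golden eagle: 533.952 + 16761.6 = 17295.552 kJ/m²/yr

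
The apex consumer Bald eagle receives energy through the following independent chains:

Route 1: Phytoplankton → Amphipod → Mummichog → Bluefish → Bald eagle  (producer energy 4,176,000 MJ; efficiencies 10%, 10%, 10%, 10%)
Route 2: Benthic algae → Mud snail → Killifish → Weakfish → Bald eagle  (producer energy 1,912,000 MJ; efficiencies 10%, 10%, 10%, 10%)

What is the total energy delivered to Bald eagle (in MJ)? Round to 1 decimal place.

608.8 MJ

Route 1: 4176000 × 0.1 × 0.1 × 0.1 × 0.1 = 417.6 MJ
Route 2: 1912000 × 0.1 × 0.1 × 0.1 × 0.1 = 191.2 MJ
Total at Bald eagle: 417.6 + 191.2 = 608.8 MJ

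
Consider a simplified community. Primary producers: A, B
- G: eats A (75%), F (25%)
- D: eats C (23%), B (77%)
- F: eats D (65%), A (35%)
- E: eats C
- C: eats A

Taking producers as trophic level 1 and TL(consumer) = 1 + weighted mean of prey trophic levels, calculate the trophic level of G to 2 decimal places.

2.45

C: 1 + 1 = 2
D: 1 + (0.23×2 + 0.77×1) = 2.23
E: 1 + 2 = 3
F: 1 + (0.65×2.23 + 0.35×1) = 2.7995
G: 1 + (0.75×1 + 0.25×2.7995) = 2.449875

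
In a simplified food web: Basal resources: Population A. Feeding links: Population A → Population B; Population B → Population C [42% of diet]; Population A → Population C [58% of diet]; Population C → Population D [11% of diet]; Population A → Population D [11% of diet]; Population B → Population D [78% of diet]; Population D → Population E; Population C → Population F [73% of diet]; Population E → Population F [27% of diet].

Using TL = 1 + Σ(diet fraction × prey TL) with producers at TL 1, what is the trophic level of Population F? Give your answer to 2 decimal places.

3.83

Population B: 1 + 1 = 2
Population C: 1 + (0.42×2 + 0.58×1) = 2.42
Population D: 1 + (0.11×2.42 + 0.11×1 + 0.78×2) = 2.9362
Population E: 1 + 2.9362 = 3.9362
Population F: 1 + (0.73×2.42 + 0.27×3.9362) = 3.829374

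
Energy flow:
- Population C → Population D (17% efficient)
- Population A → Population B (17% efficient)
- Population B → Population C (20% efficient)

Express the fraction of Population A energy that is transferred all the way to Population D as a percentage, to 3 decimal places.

0.578%

Product of link efficiencies: 0.17 × 0.2 × 0.17 = 0.00578
As a percentage: 0.00578 × 100 = 0.578%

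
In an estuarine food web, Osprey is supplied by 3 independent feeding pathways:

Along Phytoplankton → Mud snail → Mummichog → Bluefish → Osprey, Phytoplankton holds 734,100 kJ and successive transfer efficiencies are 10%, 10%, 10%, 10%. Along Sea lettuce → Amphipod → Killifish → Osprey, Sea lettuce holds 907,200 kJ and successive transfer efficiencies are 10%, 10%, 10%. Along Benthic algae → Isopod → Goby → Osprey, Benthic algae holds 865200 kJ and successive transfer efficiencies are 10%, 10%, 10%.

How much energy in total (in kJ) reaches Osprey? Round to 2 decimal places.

Via Phytoplankton: 734100 × 0.1 × 0.1 × 0.1 × 0.1 = 73.41 kJ
Via Sea lettuce: 907200 × 0.1 × 0.1 × 0.1 = 907.2 kJ
Via Benthic algae: 865200 × 0.1 × 0.1 × 0.1 = 865.2 kJ
Total at Osprey: 73.41 + 907.2 + 865.2 = 1845.81 kJ

1845.81 kJ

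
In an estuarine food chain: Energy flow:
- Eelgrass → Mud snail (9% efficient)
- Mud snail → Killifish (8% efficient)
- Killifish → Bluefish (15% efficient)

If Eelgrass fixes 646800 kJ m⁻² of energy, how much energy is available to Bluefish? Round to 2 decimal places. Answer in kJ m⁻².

Mud snail: 646800 × 0.09 = 58212 kJ m⁻²
Killifish: 58212 × 0.08 = 4656.96 kJ m⁻²
Bluefish: 4656.96 × 0.15 = 698.544 kJ m⁻²

698.54 kJ m⁻²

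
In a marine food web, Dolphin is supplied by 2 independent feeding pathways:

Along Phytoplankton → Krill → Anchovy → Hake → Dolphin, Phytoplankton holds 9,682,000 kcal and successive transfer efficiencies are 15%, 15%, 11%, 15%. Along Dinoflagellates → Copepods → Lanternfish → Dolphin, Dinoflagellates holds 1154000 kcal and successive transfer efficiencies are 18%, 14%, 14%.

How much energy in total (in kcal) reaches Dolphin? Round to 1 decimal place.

Via Phytoplankton: 9682000 × 0.15 × 0.15 × 0.11 × 0.15 = 3594.4425 kcal
Via Dinoflagellates: 1154000 × 0.18 × 0.14 × 0.14 = 4071.312 kcal
Total at Dolphin: 3594.4425 + 4071.312 = 7665.7545 kcal

7665.8 kcal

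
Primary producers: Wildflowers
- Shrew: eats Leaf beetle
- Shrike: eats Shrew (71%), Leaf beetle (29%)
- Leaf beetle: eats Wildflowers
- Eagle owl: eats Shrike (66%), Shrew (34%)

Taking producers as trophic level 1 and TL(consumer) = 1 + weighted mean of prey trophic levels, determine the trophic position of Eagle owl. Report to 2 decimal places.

Leaf beetle: 1 + 1 = 2
Shrew: 1 + 2 = 3
Shrike: 1 + (0.71×3 + 0.29×2) = 3.71
Eagle owl: 1 + (0.66×3.71 + 0.34×3) = 4.4686

4.47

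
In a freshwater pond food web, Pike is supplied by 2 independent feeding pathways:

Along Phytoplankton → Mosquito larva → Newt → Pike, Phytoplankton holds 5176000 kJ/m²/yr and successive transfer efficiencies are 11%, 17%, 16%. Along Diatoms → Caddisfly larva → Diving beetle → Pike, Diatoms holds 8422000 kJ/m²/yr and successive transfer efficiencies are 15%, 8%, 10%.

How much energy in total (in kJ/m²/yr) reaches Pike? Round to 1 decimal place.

25593.0 kJ/m²/yr

Via Phytoplankton: 5176000 × 0.11 × 0.17 × 0.16 = 15486.592 kJ/m²/yr
Via Diatoms: 8422000 × 0.15 × 0.08 × 0.1 = 10106.4 kJ/m²/yr
Total at Pike: 15486.592 + 10106.4 = 25592.992 kJ/m²/yr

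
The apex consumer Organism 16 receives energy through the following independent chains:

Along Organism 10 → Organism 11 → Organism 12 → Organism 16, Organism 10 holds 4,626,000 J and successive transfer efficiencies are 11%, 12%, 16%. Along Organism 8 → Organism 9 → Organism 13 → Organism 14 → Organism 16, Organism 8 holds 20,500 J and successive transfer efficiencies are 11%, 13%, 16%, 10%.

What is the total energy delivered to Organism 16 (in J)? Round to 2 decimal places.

Via Organism 10: 4626000 × 0.11 × 0.12 × 0.16 = 9770.112 J
Via Organism 8: 20500 × 0.11 × 0.13 × 0.16 × 0.1 = 4.6904 J
Total at Organism 16: 9770.112 + 4.6904 = 9774.8024 J

9774.80 J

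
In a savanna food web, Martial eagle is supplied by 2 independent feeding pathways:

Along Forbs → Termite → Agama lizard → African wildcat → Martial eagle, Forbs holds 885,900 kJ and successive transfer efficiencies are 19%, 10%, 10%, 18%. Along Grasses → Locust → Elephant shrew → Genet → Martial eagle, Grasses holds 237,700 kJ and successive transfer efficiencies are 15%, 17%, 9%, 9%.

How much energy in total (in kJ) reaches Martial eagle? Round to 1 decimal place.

Via Forbs: 885900 × 0.19 × 0.1 × 0.1 × 0.18 = 302.9778 kJ
Via Grasses: 237700 × 0.15 × 0.17 × 0.09 × 0.09 = 49.096935 kJ
Total at Martial eagle: 302.9778 + 49.096935 = 352.074735 kJ

352.1 kJ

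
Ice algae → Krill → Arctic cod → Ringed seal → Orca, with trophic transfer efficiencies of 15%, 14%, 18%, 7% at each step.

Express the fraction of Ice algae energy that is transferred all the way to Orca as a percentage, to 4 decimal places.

0.0265%

Product of link efficiencies: 0.15 × 0.14 × 0.18 × 0.07 = 0.0002646
As a percentage: 0.0002646 × 100 = 0.0265%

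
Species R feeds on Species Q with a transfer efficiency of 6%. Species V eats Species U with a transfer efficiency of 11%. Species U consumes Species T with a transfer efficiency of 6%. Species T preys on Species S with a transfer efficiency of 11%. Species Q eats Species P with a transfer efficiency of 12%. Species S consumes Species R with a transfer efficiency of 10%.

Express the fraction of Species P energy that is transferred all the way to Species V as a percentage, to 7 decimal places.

Product of link efficiencies: 0.12 × 0.06 × 0.1 × 0.11 × 0.06 × 0.11 = 0.00000052272
As a percentage: 0.00000052272 × 100 = 0.0000523%

0.0000523%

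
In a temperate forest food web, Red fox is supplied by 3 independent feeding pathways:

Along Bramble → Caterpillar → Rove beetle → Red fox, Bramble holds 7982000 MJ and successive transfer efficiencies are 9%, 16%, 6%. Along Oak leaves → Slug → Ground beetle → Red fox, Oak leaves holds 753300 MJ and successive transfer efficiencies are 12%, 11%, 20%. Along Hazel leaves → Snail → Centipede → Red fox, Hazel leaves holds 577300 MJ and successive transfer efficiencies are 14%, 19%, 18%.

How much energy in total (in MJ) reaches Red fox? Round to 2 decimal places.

Via Bramble: 7982000 × 0.09 × 0.16 × 0.06 = 6896.448 MJ
Via Oak leaves: 753300 × 0.12 × 0.11 × 0.2 = 1988.712 MJ
Via Hazel leaves: 577300 × 0.14 × 0.19 × 0.18 = 2764.1124 MJ
Total at Red fox: 6896.448 + 1988.712 + 2764.1124 = 11649.2724 MJ

11649.27 MJ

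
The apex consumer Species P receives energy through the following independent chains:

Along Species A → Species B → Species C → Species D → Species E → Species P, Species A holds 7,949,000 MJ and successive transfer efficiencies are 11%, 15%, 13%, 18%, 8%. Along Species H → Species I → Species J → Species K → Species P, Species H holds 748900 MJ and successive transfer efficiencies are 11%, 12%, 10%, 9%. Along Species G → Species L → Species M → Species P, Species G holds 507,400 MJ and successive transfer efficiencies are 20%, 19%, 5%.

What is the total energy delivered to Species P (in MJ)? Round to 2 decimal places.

1298.56 MJ

Via Species A: 7949000 × 0.11 × 0.15 × 0.13 × 0.18 × 0.08 = 245.528712 MJ
Via Species H: 748900 × 0.11 × 0.12 × 0.1 × 0.09 = 88.96932 MJ
Via Species G: 507400 × 0.2 × 0.19 × 0.05 = 964.06 MJ
Total at Species P: 245.528712 + 88.96932 + 964.06 = 1298.558032 MJ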